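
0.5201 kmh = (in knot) 0.2808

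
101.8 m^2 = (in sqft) 1096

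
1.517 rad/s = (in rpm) 14.49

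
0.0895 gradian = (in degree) 0.08055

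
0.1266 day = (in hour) 3.038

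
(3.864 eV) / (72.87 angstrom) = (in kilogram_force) 8.663e-12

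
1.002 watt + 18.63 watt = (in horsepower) 0.02633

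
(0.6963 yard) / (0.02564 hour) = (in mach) 2.026e-05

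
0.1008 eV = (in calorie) 3.86e-21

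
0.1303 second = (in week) 2.154e-07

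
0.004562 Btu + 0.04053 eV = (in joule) 4.813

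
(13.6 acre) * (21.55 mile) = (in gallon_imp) 4.199e+11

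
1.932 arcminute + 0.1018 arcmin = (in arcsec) 122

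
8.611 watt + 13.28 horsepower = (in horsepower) 13.29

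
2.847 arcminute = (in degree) 0.04745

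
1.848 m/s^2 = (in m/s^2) 1.848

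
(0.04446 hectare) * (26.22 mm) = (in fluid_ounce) 3.942e+05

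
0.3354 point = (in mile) 7.352e-08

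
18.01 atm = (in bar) 18.25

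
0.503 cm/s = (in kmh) 0.01811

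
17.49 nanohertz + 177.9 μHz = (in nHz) 1.779e+05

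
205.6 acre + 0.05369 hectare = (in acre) 205.7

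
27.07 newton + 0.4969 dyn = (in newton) 27.07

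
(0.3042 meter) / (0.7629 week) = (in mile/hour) 1.475e-06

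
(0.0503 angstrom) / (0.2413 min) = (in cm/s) 3.474e-11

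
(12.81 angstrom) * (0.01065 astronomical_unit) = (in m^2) 2.041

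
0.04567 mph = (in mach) 5.996e-05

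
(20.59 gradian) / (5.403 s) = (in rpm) 0.5716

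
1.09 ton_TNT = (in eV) 2.846e+28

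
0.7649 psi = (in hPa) 52.74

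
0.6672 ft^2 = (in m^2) 0.06198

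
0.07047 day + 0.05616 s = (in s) 6089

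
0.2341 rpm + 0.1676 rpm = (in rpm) 0.4017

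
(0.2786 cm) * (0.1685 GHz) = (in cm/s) 4.694e+07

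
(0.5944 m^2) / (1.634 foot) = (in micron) 1.193e+06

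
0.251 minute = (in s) 15.06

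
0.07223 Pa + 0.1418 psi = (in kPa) 0.9777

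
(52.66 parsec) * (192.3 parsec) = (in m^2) 9.642e+36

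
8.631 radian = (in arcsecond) 1.78e+06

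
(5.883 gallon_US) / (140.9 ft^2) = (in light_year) 1.798e-19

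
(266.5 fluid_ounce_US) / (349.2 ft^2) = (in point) 0.6886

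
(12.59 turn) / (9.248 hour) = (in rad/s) 0.002376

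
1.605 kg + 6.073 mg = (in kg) 1.605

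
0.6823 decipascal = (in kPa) 6.823e-05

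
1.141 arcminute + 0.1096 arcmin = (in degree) 0.02084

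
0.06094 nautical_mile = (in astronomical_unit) 7.544e-10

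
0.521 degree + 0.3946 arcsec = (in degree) 0.5211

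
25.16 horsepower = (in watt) 1.876e+04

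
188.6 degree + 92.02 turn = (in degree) 3.332e+04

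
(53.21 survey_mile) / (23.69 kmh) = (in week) 0.02152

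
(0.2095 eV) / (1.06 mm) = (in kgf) 3.229e-18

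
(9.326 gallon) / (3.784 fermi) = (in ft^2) 1.004e+14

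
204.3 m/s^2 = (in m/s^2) 204.3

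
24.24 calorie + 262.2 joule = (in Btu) 0.3446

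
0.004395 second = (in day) 5.087e-08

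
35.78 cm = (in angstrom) 3.578e+09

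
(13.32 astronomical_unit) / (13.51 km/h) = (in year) 1.684e+04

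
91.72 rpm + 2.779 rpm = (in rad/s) 9.896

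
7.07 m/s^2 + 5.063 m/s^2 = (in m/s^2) 12.13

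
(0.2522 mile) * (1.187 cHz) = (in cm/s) 481.8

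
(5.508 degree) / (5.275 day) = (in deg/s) 1.209e-05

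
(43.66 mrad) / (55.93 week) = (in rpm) 1.233e-08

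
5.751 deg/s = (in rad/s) 0.1004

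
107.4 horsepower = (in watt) 8.009e+04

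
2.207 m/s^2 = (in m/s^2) 2.207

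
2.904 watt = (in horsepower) 0.003894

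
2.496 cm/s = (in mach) 7.33e-05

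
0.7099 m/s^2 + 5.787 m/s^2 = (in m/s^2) 6.497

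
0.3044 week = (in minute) 3068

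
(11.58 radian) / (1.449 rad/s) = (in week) 1.321e-05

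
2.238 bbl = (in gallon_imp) 78.27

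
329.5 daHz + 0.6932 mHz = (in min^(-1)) 1.977e+05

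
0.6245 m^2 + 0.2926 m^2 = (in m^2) 0.9171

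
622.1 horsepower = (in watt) 4.639e+05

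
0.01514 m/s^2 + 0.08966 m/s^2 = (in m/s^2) 0.1048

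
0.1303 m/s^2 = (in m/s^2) 0.1303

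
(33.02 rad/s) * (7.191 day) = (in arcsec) 4.232e+12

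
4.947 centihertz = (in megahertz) 4.947e-08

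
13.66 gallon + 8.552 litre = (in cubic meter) 0.06026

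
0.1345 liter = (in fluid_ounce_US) 4.548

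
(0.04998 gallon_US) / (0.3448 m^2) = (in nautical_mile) 2.963e-07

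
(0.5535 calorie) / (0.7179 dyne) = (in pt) 9.144e+08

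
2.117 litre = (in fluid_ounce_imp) 74.51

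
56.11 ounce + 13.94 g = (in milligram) 1.605e+06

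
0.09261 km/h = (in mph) 0.05755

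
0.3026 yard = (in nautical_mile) 0.0001494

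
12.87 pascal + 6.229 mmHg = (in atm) 0.008323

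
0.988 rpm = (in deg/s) 5.928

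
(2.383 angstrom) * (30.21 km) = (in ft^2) 7.749e-05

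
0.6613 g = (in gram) 0.6613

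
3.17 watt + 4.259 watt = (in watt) 7.429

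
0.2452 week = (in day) 1.716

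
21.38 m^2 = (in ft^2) 230.1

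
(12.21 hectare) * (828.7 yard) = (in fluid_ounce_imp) 3.256e+12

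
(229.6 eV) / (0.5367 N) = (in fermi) 0.06854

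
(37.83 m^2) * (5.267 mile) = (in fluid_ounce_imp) 1.129e+10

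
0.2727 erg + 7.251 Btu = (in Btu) 7.251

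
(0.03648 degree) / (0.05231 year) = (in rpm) 3.686e-09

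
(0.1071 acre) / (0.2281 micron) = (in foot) 6.234e+09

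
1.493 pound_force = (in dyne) 6.641e+05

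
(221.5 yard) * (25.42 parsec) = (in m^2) 1.589e+20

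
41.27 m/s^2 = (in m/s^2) 41.27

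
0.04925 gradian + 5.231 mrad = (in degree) 0.344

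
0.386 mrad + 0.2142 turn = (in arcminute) 4628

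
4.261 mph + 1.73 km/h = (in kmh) 8.587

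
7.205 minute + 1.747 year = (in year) 1.747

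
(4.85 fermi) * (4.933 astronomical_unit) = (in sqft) 0.03853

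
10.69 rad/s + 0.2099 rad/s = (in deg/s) 624.5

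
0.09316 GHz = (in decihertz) 9.316e+08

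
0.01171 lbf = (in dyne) 5209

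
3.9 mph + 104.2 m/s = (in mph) 237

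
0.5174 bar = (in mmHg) 388.1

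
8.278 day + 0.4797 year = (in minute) 2.641e+05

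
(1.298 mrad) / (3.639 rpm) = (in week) 5.632e-09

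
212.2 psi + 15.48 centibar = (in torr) 1.109e+04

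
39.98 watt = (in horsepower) 0.05361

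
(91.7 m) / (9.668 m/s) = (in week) 1.568e-05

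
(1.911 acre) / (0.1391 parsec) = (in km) 1.802e-15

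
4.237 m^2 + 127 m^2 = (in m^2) 131.2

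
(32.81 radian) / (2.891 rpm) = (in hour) 0.0301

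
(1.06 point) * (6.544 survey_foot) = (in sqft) 0.008029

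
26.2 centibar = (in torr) 196.5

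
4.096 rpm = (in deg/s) 24.58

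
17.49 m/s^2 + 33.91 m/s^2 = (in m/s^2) 51.4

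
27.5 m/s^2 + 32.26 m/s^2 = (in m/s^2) 59.76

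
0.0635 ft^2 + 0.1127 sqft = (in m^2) 0.01637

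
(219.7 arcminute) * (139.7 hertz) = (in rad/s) 8.928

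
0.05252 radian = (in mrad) 52.52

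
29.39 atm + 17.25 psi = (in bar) 30.97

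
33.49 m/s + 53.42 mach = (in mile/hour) 4.076e+04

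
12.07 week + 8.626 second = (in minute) 1.217e+05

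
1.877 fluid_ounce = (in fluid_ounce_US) 1.877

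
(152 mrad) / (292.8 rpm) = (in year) 1.572e-10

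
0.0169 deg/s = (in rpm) 0.002817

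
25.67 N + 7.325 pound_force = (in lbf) 13.1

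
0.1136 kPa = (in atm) 0.001121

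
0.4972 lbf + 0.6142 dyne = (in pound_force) 0.4972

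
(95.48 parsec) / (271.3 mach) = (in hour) 8.859e+09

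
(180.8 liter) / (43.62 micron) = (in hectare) 0.4145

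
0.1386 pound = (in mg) 6.287e+04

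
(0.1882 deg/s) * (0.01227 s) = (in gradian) 0.002566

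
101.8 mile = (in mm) 1.638e+08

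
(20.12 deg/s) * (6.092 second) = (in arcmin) 7354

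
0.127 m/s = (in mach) 0.000373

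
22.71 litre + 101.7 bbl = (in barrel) 101.8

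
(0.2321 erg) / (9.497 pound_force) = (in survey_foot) 1.803e-09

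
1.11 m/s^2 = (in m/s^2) 1.11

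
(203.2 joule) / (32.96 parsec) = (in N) 1.998e-16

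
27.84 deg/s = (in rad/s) 0.4859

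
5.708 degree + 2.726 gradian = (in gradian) 9.068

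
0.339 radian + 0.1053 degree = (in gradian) 21.7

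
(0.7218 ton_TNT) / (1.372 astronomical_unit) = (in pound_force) 0.003308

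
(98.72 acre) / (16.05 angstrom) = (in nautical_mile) 1.344e+11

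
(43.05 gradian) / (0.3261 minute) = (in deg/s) 1.98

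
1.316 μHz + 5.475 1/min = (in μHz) 9.125e+04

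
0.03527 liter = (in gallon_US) 0.009317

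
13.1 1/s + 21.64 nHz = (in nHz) 1.31e+10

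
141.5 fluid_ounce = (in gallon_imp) 0.9205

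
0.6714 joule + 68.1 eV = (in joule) 0.6714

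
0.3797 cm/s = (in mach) 1.115e-05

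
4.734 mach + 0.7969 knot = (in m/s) 1612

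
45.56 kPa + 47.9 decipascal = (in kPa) 45.56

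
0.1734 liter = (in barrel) 0.001091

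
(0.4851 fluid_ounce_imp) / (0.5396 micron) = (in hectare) 0.002554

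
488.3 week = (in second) 2.953e+08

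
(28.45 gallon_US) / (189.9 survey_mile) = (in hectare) 3.524e-11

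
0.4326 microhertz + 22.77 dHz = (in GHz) 2.277e-09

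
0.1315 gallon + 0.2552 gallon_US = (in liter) 1.464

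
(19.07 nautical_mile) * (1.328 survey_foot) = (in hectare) 1.43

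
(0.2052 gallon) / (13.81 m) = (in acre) 1.39e-08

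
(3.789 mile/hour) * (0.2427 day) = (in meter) 3.552e+04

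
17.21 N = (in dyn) 1.721e+06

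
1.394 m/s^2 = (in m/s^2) 1.394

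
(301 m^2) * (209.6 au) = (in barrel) 5.936e+16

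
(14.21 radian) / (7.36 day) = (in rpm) 0.0002134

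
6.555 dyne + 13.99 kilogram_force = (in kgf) 13.99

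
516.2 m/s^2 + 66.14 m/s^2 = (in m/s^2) 582.3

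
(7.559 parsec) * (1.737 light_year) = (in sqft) 4.126e+34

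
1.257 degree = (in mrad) 21.94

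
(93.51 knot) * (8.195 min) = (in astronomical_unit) 1.581e-07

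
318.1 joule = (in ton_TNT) 7.603e-08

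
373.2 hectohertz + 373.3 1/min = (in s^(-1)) 3.733e+04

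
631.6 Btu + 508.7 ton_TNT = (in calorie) 5.087e+11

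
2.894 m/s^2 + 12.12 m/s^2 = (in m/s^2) 15.01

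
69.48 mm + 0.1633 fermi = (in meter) 0.06948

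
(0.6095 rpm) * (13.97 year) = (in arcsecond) 5.8e+12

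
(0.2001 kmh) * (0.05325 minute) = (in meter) 0.1776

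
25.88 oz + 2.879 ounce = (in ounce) 28.76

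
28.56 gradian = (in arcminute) 1542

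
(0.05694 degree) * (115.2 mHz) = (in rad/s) 0.0001145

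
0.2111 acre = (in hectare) 0.08543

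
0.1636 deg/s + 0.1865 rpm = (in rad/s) 0.02239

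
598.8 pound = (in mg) 2.716e+08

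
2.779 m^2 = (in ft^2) 29.91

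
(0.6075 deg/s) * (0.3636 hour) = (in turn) 2.209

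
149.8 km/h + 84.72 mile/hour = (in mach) 0.2334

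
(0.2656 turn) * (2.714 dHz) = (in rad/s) 0.4529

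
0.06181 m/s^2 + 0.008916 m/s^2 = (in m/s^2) 0.07073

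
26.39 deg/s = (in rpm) 4.398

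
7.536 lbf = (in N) 33.52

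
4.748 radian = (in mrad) 4748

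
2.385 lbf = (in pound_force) 2.385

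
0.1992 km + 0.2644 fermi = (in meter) 199.2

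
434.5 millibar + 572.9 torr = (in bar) 1.198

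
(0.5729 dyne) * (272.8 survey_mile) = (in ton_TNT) 6.011e-10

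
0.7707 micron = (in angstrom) 7707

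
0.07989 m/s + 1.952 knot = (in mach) 0.003184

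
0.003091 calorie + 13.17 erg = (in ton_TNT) 3.091e-12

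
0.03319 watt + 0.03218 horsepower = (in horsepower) 0.03222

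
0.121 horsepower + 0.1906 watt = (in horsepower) 0.1213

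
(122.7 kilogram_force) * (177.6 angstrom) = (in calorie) 5.108e-06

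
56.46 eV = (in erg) 9.046e-11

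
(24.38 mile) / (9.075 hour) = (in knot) 2.335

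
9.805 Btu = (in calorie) 2472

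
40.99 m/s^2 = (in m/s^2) 40.99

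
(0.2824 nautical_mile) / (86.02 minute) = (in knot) 0.197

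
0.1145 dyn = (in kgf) 1.168e-07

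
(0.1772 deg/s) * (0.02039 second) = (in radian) 6.306e-05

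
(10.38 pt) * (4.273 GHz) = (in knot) 3.042e+07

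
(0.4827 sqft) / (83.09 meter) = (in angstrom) 5.397e+06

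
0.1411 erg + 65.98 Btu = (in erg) 6.961e+11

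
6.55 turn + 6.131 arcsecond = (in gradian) 2620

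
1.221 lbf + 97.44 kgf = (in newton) 961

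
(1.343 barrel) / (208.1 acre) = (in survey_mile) 1.575e-10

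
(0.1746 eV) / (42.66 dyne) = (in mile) 4.075e-20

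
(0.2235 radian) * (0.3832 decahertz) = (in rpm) 8.179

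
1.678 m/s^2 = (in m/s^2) 1.678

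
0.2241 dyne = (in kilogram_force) 2.285e-07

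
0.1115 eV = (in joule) 1.786e-20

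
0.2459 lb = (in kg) 0.1115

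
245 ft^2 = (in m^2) 22.76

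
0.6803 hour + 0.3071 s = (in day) 0.02835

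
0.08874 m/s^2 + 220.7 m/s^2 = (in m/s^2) 220.8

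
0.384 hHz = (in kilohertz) 0.0384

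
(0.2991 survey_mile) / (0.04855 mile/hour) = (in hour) 6.161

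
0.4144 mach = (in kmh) 508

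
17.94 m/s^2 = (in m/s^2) 17.94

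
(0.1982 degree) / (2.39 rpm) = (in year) 4.383e-10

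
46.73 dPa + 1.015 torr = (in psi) 0.0203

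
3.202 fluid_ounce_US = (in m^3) 9.469e-05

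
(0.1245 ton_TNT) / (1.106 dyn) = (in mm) 4.71e+16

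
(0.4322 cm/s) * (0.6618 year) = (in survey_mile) 56.05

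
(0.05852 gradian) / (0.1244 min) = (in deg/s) 0.007056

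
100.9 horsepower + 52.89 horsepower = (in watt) 1.147e+05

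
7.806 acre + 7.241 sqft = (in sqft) 3.4e+05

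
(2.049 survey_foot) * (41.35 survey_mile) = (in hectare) 4.156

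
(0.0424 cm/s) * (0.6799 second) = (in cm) 0.02883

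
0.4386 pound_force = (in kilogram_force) 0.1989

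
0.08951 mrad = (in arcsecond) 18.46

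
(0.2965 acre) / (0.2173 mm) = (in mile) 3431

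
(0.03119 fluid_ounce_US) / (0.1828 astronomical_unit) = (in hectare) 3.373e-21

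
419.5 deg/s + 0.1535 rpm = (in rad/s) 7.338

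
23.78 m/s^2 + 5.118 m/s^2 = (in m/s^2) 28.9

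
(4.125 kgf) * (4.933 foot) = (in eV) 3.796e+20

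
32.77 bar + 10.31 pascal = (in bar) 32.77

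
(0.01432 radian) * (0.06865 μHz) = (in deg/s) 5.633e-08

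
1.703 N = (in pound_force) 0.3828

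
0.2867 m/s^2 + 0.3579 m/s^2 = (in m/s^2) 0.6446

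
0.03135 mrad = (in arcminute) 0.1078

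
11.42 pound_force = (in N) 50.8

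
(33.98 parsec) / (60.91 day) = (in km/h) 7.173e+11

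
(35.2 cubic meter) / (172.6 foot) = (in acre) 0.0001653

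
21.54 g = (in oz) 0.7598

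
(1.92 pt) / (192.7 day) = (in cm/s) 4.068e-09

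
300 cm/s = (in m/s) 3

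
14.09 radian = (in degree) 807.3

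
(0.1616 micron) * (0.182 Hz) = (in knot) 5.717e-08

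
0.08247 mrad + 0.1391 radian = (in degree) 7.975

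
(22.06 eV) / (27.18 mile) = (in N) 8.08e-23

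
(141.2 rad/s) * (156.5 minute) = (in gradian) 8.441e+07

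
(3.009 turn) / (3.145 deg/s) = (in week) 0.0005695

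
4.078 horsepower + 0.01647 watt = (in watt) 3041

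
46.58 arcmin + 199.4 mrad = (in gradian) 13.56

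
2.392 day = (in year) 0.006553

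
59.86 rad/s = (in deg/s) 3430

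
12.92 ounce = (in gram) 366.3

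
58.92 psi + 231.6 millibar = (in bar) 4.294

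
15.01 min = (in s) 900.6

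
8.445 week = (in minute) 8.513e+04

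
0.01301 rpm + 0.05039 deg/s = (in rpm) 0.02141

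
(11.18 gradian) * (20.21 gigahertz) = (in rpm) 3.389e+10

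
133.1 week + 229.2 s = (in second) 8.05e+07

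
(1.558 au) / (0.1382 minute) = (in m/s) 2.811e+10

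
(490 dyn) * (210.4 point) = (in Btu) 3.447e-07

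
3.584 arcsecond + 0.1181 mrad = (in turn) 2.156e-05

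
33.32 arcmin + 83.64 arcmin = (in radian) 0.03402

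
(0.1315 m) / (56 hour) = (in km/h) 2.348e-06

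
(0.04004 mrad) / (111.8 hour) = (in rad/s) 9.948e-11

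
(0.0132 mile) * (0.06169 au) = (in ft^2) 2.11e+12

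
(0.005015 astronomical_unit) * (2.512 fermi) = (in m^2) 1.885e-06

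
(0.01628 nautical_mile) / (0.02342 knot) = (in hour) 0.6951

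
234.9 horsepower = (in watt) 1.752e+05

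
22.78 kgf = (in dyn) 2.234e+07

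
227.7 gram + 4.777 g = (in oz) 8.2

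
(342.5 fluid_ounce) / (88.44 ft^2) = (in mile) 7.66e-07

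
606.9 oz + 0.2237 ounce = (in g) 1.721e+04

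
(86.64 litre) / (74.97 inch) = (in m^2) 0.0455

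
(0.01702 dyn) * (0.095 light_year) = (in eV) 9.548e+26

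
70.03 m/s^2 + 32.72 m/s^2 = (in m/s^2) 102.8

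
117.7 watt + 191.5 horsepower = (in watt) 1.429e+05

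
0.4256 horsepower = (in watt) 317.4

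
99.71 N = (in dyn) 9.971e+06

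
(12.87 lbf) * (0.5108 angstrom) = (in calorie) 6.989e-10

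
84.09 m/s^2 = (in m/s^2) 84.09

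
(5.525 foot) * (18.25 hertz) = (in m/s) 30.73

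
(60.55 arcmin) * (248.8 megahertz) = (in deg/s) 2.511e+08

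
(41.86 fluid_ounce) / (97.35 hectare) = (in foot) 4.172e-09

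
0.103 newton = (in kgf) 0.0105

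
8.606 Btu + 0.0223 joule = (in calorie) 2170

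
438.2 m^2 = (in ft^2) 4717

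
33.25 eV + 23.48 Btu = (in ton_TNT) 5.921e-06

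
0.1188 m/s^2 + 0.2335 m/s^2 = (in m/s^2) 0.3523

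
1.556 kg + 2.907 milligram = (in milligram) 1.556e+06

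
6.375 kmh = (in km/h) 6.375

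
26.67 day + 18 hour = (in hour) 658.1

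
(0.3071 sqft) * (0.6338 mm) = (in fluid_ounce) 0.6114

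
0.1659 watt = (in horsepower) 0.0002225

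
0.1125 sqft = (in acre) 2.583e-06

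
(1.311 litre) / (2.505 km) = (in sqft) 5.633e-06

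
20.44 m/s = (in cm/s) 2044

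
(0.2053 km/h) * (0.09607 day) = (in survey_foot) 1553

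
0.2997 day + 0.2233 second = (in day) 0.2997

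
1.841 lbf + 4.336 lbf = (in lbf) 6.177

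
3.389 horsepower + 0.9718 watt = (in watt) 2528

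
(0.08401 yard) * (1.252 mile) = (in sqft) 1666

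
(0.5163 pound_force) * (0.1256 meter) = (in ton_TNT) 6.894e-11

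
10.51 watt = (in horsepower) 0.01409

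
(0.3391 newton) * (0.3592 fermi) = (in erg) 1.218e-09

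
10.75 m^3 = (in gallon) 2840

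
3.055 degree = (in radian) 0.05332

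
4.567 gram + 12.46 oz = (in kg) 0.3578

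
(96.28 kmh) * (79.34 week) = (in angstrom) 1.283e+19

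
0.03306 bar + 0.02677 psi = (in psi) 0.5063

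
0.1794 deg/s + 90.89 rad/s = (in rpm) 868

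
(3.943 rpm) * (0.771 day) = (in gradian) 1.751e+06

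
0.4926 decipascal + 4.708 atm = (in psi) 69.19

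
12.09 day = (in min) 1.741e+04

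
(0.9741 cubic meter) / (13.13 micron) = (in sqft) 7.986e+05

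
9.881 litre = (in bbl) 0.06215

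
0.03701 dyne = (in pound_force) 8.32e-08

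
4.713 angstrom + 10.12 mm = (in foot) 0.0332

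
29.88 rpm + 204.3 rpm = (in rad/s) 24.52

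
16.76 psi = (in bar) 1.156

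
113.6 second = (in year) 3.602e-06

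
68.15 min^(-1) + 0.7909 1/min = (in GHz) 1.149e-09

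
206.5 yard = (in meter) 188.8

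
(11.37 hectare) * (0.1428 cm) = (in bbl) 1021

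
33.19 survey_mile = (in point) 1.514e+08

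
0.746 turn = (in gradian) 298.4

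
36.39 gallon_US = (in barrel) 0.8664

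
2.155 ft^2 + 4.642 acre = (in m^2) 1.879e+04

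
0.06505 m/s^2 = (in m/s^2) 0.06505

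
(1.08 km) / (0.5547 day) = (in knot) 0.0438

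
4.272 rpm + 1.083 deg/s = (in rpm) 4.453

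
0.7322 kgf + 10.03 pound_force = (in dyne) 5.18e+06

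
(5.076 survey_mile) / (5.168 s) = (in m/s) 1581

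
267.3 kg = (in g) 2.673e+05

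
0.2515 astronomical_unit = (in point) 1.067e+14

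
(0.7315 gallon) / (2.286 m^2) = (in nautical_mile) 6.54e-07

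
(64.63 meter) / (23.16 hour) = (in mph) 0.001734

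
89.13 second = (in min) 1.485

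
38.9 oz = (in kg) 1.103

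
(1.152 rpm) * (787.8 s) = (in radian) 95.04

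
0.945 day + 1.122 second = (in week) 0.135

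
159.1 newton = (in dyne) 1.591e+07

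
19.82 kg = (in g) 1.982e+04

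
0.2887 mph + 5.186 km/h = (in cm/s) 157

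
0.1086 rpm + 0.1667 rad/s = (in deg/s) 10.2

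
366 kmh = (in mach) 0.2986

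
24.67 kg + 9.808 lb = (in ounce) 1027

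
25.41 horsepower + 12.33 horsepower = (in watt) 2.814e+04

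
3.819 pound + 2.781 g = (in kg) 1.735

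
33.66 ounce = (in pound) 2.104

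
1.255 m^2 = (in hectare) 0.0001255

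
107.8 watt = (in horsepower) 0.1446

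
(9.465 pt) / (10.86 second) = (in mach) 9.03e-07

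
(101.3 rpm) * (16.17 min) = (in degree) 5.897e+05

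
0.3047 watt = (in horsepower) 0.0004086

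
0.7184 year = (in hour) 6293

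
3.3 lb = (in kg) 1.497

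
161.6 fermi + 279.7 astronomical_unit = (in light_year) 0.004423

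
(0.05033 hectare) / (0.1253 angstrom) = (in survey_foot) 1.318e+14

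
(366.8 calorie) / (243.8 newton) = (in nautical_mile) 0.003399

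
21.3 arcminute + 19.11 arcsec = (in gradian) 0.4003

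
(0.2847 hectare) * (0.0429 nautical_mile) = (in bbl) 1.423e+06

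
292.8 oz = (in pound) 18.3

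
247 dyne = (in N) 0.00247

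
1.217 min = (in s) 73.02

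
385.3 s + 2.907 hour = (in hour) 3.014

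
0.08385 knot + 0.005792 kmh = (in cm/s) 4.475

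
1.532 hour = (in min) 91.92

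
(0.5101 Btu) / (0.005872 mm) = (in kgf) 9.346e+06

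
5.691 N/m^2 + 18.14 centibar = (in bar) 0.1815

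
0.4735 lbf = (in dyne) 2.106e+05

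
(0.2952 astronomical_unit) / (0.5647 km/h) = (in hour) 7.82e+07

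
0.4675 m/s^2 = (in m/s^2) 0.4675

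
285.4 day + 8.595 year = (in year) 9.377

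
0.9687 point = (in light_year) 3.612e-20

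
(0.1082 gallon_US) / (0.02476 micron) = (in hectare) 1.654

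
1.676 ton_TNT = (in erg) 7.012e+16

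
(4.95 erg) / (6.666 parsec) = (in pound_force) 5.41e-25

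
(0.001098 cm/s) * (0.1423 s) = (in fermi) 1.562e+09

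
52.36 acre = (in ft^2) 2.281e+06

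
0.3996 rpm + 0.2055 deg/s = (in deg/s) 2.603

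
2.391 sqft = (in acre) 5.489e-05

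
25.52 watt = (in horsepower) 0.03422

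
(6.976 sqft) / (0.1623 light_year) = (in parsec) 1.368e-32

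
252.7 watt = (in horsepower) 0.3389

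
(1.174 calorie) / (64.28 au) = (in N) 5.108e-13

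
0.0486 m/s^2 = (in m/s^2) 0.0486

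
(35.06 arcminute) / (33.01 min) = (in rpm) 4.917e-05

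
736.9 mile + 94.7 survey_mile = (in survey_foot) 4.391e+06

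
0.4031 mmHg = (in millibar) 0.5374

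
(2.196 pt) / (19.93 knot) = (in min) 1.259e-06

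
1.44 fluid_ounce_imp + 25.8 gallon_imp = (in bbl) 0.738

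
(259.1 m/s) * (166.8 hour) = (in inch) 6.125e+09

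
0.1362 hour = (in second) 490.3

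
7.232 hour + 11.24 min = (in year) 0.000847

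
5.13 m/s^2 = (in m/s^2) 5.13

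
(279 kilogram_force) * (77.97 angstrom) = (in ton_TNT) 5.099e-15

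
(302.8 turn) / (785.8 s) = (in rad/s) 2.421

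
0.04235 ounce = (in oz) 0.04235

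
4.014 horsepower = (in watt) 2993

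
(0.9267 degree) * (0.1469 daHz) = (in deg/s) 1.361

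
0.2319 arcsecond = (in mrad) 0.001124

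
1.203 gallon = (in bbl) 0.02864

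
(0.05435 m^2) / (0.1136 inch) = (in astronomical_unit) 1.259e-10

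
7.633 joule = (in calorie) 1.824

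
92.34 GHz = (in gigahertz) 92.34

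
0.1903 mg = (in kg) 1.903e-07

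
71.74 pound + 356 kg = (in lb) 856.6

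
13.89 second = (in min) 0.2315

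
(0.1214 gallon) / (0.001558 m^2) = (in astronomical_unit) 1.972e-12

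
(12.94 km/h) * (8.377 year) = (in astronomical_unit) 0.006347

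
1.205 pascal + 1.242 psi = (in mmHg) 64.24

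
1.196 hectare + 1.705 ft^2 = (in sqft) 1.287e+05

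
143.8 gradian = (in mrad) 2259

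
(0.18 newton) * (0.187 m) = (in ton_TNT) 8.045e-12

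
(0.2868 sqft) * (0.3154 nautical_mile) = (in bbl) 97.89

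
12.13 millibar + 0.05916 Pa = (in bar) 0.01213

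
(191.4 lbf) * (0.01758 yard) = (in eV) 8.542e+19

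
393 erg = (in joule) 3.93e-05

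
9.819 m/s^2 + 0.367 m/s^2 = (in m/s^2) 10.19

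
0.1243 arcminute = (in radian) 3.616e-05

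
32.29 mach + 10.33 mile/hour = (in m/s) 1.1e+04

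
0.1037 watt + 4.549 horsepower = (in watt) 3392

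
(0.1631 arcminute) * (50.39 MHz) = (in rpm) 2.283e+04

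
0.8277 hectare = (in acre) 2.045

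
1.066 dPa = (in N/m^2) 0.1066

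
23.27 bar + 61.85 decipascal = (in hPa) 2.327e+04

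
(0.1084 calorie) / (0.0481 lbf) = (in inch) 83.46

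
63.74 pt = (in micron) 2.249e+04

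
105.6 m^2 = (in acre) 0.02609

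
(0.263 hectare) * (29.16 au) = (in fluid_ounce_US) 3.879e+20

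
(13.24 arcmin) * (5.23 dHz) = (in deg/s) 0.1154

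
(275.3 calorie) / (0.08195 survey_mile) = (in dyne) 8.734e+05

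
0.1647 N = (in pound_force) 0.03703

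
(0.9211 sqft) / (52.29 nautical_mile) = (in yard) 9.664e-07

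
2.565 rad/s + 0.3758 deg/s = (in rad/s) 2.572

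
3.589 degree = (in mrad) 62.64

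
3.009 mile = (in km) 4.843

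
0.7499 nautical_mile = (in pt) 3.937e+06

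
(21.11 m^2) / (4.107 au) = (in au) 2.297e-22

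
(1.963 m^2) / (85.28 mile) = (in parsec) 4.635e-22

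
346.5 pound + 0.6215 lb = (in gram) 1.575e+05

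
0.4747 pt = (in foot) 0.0005494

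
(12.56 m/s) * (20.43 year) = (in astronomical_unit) 0.05409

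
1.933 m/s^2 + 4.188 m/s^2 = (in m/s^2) 6.121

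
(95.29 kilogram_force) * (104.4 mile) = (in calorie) 3.753e+07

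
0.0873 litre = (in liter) 0.0873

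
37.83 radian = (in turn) 6.021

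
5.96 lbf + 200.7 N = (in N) 227.2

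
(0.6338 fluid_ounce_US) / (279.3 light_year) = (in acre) 1.753e-27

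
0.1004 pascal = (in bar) 1.004e-06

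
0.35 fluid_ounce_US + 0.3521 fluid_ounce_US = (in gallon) 0.005485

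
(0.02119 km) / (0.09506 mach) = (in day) 7.577e-06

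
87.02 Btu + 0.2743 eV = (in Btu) 87.02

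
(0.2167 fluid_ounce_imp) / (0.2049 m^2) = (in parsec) 9.738e-22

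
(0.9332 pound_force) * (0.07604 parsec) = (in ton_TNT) 2.328e+06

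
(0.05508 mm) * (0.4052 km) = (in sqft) 0.2402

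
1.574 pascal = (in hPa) 0.01574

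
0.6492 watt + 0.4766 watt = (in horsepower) 0.00151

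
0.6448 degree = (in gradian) 0.7164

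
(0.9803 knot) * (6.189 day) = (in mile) 167.6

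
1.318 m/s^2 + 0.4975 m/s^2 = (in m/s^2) 1.816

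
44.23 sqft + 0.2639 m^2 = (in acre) 0.001081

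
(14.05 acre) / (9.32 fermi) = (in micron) 6.101e+24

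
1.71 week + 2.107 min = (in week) 1.71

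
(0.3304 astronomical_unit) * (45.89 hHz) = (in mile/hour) 5.074e+14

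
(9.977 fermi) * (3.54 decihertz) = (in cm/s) 3.532e-13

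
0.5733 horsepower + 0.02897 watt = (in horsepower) 0.5733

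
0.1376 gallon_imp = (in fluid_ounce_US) 21.15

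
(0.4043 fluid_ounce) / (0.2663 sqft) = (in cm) 0.04833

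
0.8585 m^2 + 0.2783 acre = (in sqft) 1.213e+04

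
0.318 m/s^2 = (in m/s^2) 0.318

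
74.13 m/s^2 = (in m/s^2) 74.13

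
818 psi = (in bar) 56.4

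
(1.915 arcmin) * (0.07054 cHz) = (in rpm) 3.752e-06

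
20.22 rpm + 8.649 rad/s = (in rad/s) 10.77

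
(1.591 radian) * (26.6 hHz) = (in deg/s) 2.425e+05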